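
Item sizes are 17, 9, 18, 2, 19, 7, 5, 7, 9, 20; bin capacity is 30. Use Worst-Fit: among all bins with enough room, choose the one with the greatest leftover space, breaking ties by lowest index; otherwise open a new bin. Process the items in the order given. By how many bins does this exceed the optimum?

Worst-Fit: [17,9] [18,2,5] [19,7] [7,9] [20] → 5 bins.
Total size 113; any packing needs at least ⌈113/30⌉ = 4 bins.
An optimal packing achieves that bound: [20,9] [19,9,2] [18,7,5] [17,7] → 4 bins.
Excess: 5 − 4 = 1.

1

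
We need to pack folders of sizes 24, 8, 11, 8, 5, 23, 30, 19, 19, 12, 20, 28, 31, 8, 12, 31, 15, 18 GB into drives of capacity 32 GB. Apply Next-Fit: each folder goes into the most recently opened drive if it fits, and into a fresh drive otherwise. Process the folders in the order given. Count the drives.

13

drive 1: place 24 GB, 8 GB left
drive 1: place 8 GB, 0 GB left
drive 2: place 11 GB, 21 GB left
drive 2: place 8 GB, 13 GB left
drive 2: place 5 GB, 8 GB left
drive 3: place 23 GB, 9 GB left
drive 4: place 30 GB, 2 GB left
drive 5: place 19 GB, 13 GB left
drive 6: place 19 GB, 13 GB left
drive 6: place 12 GB, 1 GB left
drive 7: place 20 GB, 12 GB left
drive 8: place 28 GB, 4 GB left
drive 9: place 31 GB, 1 GB left
drive 10: place 8 GB, 24 GB left
drive 10: place 12 GB, 12 GB left
drive 11: place 31 GB, 1 GB left
drive 12: place 15 GB, 17 GB left
drive 13: place 18 GB, 14 GB left
Final drives: [24,8] [11,8,5] [23] [30] [19] [19,12] [20] [28] [31] [8,12] [31] [15] [18].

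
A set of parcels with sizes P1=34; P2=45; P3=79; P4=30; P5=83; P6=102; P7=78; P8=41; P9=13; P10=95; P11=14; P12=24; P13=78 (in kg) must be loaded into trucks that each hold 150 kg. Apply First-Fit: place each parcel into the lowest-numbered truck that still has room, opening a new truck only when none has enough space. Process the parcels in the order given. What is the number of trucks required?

7 trucks

Put P1 (34 kg) in truck 1; 116 kg remain.
Put P2 (45 kg) in truck 1; 71 kg remain.
Put P3 (79 kg) in truck 2; 71 kg remain.
Put P4 (30 kg) in truck 1; 41 kg remain.
Put P5 (83 kg) in truck 3; 67 kg remain.
Put P6 (102 kg) in truck 4; 48 kg remain.
Put P7 (78 kg) in truck 5; 72 kg remain.
Put P8 (41 kg) in truck 1; 0 kg remain.
Put P9 (13 kg) in truck 2; 58 kg remain.
Put P10 (95 kg) in truck 6; 55 kg remain.
Put P11 (14 kg) in truck 2; 44 kg remain.
Put P12 (24 kg) in truck 2; 20 kg remain.
Put P13 (78 kg) in truck 7; 72 kg remain.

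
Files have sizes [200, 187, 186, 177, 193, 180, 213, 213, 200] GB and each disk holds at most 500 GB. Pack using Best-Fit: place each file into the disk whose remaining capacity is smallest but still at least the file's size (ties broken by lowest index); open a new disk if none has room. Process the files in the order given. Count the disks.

disk 1: place 200 GB, 300 GB left
disk 1: place 187 GB, 113 GB left
disk 2: place 186 GB, 314 GB left
disk 2: place 177 GB, 137 GB left
disk 3: place 193 GB, 307 GB left
disk 3: place 180 GB, 127 GB left
disk 4: place 213 GB, 287 GB left
disk 4: place 213 GB, 74 GB left
disk 5: place 200 GB, 300 GB left

5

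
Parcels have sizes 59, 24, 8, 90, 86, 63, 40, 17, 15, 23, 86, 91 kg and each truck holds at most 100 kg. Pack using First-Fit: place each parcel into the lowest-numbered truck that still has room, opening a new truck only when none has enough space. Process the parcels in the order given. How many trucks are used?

7 trucks

59 kg → truck 1 (remaining 41 kg)
24 kg → truck 1 (remaining 17 kg)
8 kg → truck 1 (remaining 9 kg)
90 kg → truck 2 (remaining 10 kg)
86 kg → truck 3 (remaining 14 kg)
63 kg → truck 4 (remaining 37 kg)
40 kg → truck 5 (remaining 60 kg)
17 kg → truck 4 (remaining 20 kg)
15 kg → truck 4 (remaining 5 kg)
23 kg → truck 5 (remaining 37 kg)
86 kg → truck 6 (remaining 14 kg)
91 kg → truck 7 (remaining 9 kg)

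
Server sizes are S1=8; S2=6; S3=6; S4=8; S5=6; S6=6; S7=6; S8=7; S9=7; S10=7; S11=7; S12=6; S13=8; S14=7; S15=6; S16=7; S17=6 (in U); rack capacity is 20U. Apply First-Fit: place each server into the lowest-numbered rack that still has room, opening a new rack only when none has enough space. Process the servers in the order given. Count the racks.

Put S1 (8U) in rack 1; 12U remain.
Put S2 (6U) in rack 1; 6U remain.
Put S3 (6U) in rack 1; 0U remain.
Put S4 (8U) in rack 2; 12U remain.
Put S5 (6U) in rack 2; 6U remain.
Put S6 (6U) in rack 2; 0U remain.
Put S7 (6U) in rack 3; 14U remain.
Put S8 (7U) in rack 3; 7U remain.
Put S9 (7U) in rack 3; 0U remain.
Put S10 (7U) in rack 4; 13U remain.
Put S11 (7U) in rack 4; 6U remain.
Put S12 (6U) in rack 4; 0U remain.
Put S13 (8U) in rack 5; 12U remain.
Put S14 (7U) in rack 5; 5U remain.
Put S15 (6U) in rack 6; 14U remain.
Put S16 (7U) in rack 6; 7U remain.
Put S17 (6U) in rack 6; 1U remain.
Final racks: [8,6,6] [8,6,6] [6,7,7] [7,7,6] [8,7] [6,7,6].

6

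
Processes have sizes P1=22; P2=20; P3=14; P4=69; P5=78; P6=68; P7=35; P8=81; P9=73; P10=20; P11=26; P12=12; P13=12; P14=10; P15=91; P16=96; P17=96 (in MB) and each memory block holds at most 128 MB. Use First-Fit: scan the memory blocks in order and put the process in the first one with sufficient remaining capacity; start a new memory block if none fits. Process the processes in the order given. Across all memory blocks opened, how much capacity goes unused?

201

P1 (22 MB) → memory block 1 (remaining 106 MB)
P2 (20 MB) → memory block 1 (remaining 86 MB)
P3 (14 MB) → memory block 1 (remaining 72 MB)
P4 (69 MB) → memory block 1 (remaining 3 MB)
P5 (78 MB) → memory block 2 (remaining 50 MB)
P6 (68 MB) → memory block 3 (remaining 60 MB)
P7 (35 MB) → memory block 2 (remaining 15 MB)
P8 (81 MB) → memory block 4 (remaining 47 MB)
P9 (73 MB) → memory block 5 (remaining 55 MB)
P10 (20 MB) → memory block 3 (remaining 40 MB)
P11 (26 MB) → memory block 3 (remaining 14 MB)
P12 (12 MB) → memory block 2 (remaining 3 MB)
P13 (12 MB) → memory block 3 (remaining 2 MB)
P14 (10 MB) → memory block 4 (remaining 37 MB)
P15 (91 MB) → memory block 6 (remaining 37 MB)
P16 (96 MB) → memory block 7 (remaining 32 MB)
P17 (96 MB) → memory block 8 (remaining 32 MB)
8 memory blocks × 128 MB = 1024 MB; used 823 MB; unused 201 MB.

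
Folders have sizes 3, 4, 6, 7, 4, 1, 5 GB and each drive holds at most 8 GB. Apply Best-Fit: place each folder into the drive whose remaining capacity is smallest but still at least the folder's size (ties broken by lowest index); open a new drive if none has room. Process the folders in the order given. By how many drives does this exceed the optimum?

1

Best-Fit: [3,4,1] [6] [7] [4] [5] → 5 drives.
Total size 30 GB; any packing needs at least ⌈30/8⌉ = 4 drives.
An optimal packing achieves that bound: [7,1] [6] [5,3] [4,4] → 4 drives.
Excess: 5 − 4 = 1.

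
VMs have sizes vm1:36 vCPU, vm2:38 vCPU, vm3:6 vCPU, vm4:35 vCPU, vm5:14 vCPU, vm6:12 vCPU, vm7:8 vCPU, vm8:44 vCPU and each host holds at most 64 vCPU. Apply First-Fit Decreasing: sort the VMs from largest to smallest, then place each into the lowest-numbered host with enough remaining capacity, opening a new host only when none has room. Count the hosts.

4

Sorted descending: 44, 38, 36, 35, 14, 12, 8, 6.
44 vCPU → host 1 (remaining 20 vCPU)
38 vCPU → host 2 (remaining 26 vCPU)
36 vCPU → host 3 (remaining 28 vCPU)
35 vCPU → host 4 (remaining 29 vCPU)
14 vCPU → host 1 (remaining 6 vCPU)
12 vCPU → host 2 (remaining 14 vCPU)
8 vCPU → host 2 (remaining 6 vCPU)
6 vCPU → host 1 (remaining 0 vCPU)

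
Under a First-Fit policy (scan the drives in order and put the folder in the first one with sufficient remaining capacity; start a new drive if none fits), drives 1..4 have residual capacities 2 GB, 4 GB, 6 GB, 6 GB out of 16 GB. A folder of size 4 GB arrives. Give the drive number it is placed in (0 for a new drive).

Drives with room: drive 2 (4 GB), drive 3 (6 GB), drive 4 (6 GB).
The first with room is drive 2.

2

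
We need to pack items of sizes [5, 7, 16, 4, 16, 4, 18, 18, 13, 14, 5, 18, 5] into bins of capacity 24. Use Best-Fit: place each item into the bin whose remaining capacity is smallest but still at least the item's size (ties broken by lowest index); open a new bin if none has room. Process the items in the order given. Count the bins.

8 bins

bin 1: place 5, 19 left
bin 1: place 7, 12 left
bin 2: place 16, 8 left
bin 2: place 4, 4 left
bin 3: place 16, 8 left
bin 2: place 4, 0 left
bin 4: place 18, 6 left
bin 5: place 18, 6 left
bin 6: place 13, 11 left
bin 7: place 14, 10 left
bin 4: place 5, 1 left
bin 8: place 18, 6 left
bin 5: place 5, 1 left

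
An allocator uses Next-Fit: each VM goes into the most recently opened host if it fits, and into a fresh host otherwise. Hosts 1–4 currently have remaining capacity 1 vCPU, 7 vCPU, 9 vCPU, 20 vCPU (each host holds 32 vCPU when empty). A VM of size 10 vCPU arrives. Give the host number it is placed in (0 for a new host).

4

Next-Fit only looks at host 4, which has 20 vCPU free.
10 vCPU fits there.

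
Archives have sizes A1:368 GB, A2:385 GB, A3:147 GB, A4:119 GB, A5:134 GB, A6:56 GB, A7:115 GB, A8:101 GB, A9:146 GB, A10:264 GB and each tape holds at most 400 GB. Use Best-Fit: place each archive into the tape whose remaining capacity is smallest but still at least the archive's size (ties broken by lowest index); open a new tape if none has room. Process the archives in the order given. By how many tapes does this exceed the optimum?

1

Best-Fit: [368] [385] [147,119,134] [56,115,101] [146] [264] → 6 tapes.
Total size 1835 GB; any packing needs at least ⌈1835/400⌉ = 5 tapes.
An optimal packing achieves that bound: [385] [368] [264,134] [147,146,101] [119,115,56] → 5 tapes.
Excess: 6 − 5 = 1.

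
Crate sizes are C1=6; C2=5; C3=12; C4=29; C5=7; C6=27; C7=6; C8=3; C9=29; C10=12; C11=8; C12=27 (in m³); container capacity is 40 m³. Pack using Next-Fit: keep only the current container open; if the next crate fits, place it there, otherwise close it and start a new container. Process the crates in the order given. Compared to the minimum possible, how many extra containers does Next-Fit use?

Next-Fit: [6,5,12] [29,7] [27,6,3] [29] [12,8] [27] → 6 containers.
Total size 171 m³; any packing needs at least ⌈171/40⌉ = 5 containers.
An optimal packing achieves that bound: [29,8,3] [29,7] [27,12] [27,12] [6,6,5] → 5 containers.
Excess: 6 − 5 = 1.

1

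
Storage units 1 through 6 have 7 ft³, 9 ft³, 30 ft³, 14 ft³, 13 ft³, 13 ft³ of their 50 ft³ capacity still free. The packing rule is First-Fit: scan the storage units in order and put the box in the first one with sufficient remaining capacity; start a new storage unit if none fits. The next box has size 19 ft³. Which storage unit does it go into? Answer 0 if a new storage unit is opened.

3

Storage units with room: storage unit 3 (30 ft³).
The first with room is storage unit 3.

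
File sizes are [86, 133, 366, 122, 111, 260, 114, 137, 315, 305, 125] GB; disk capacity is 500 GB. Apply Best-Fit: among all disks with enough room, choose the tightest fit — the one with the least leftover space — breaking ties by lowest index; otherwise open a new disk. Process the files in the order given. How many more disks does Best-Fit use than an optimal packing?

0

Best-Fit: [86,133,111,114] [366,122] [260,137] [315,125] [305] → 5 disks.
Total size 2074 GB; any packing needs at least ⌈2074/500⌉ = 5 disks.
So 5 is already optimal.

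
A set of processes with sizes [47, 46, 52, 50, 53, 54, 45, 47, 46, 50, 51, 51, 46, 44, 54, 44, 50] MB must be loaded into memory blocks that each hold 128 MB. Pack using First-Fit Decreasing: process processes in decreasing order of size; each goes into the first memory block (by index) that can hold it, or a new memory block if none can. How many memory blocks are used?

9

Sorted descending: 54, 54, 53, 52, 51, 51, 50, 50, 50, 47, 47, 46, 46, 46, 45, 44, 44.
54 MB → memory block 1 (remaining 74 MB)
54 MB → memory block 1 (remaining 20 MB)
53 MB → memory block 2 (remaining 75 MB)
52 MB → memory block 2 (remaining 23 MB)
51 MB → memory block 3 (remaining 77 MB)
51 MB → memory block 3 (remaining 26 MB)
50 MB → memory block 4 (remaining 78 MB)
50 MB → memory block 4 (remaining 28 MB)
50 MB → memory block 5 (remaining 78 MB)
47 MB → memory block 5 (remaining 31 MB)
47 MB → memory block 6 (remaining 81 MB)
46 MB → memory block 6 (remaining 35 MB)
46 MB → memory block 7 (remaining 82 MB)
46 MB → memory block 7 (remaining 36 MB)
45 MB → memory block 8 (remaining 83 MB)
44 MB → memory block 8 (remaining 39 MB)
44 MB → memory block 9 (remaining 84 MB)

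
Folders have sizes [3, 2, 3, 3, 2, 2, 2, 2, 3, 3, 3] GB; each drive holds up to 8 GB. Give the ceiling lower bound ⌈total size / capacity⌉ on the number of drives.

4

Total size = 3 + 2 + 3 + 3 + 2 + 2 + 2 + 2 + 3 + 3 + 3 = 28 GB.
⌈28 / 8⌉ = 4.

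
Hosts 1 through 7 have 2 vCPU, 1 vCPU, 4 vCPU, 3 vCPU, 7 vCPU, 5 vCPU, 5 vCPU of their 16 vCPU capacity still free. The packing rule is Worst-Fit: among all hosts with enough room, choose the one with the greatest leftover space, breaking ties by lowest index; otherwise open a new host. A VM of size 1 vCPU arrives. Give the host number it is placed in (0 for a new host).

Hosts with room: host 1 (2 vCPU), host 2 (1 vCPU), host 3 (4 vCPU), host 4 (3 vCPU), host 5 (7 vCPU), host 6 (5 vCPU), host 7 (5 vCPU).
Most room is host 5 with 7 vCPU free.

5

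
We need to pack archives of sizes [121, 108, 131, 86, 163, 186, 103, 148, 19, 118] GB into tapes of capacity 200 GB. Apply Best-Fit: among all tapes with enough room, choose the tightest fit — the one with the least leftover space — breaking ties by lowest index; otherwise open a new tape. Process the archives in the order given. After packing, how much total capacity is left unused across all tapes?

417

Put 121 GB in tape 1; 79 GB remain.
Put 108 GB in tape 2; 92 GB remain.
Put 131 GB in tape 3; 69 GB remain.
Put 86 GB in tape 2; 6 GB remain.
Put 163 GB in tape 4; 37 GB remain.
Put 186 GB in tape 5; 14 GB remain.
Put 103 GB in tape 6; 97 GB remain.
Put 148 GB in tape 7; 52 GB remain.
Put 19 GB in tape 4; 18 GB remain.
Put 118 GB in tape 8; 82 GB remain.
8 tapes × 200 GB = 1600 GB; used 1183 GB; unused 417 GB.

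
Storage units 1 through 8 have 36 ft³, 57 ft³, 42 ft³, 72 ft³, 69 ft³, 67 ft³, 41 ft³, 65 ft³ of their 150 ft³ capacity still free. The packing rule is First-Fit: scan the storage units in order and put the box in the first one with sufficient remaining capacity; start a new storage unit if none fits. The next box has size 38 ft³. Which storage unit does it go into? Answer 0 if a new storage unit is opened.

Storage units with room: storage unit 2 (57 ft³), storage unit 3 (42 ft³), storage unit 4 (72 ft³), storage unit 5 (69 ft³), storage unit 6 (67 ft³), storage unit 7 (41 ft³), storage unit 8 (65 ft³).
The first with room is storage unit 2.

2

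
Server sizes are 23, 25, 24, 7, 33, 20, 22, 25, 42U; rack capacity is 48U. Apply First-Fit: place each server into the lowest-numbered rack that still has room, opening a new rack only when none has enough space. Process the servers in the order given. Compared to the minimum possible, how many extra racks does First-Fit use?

First-Fit: [23,25] [24,7] [33] [20,22] [25] [42] → 6 racks.
Total size 221U; any packing needs at least ⌈221/48⌉ = 5 racks.
An optimal packing achieves that bound: [42] [33,7] [25,23] [25,22] [24,20] → 5 racks.
Excess: 6 − 5 = 1.

1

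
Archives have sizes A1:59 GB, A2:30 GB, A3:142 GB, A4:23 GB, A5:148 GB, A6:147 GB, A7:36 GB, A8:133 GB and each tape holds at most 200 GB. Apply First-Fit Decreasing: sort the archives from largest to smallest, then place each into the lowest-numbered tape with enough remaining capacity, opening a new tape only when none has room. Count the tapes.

Sorted descending: 148, 147, 142, 133, 59, 36, 30, 23.
148 GB → tape 1 (remaining 52 GB)
147 GB → tape 2 (remaining 53 GB)
142 GB → tape 3 (remaining 58 GB)
133 GB → tape 4 (remaining 67 GB)
59 GB → tape 4 (remaining 8 GB)
36 GB → tape 1 (remaining 16 GB)
30 GB → tape 2 (remaining 23 GB)
23 GB → tape 2 (remaining 0 GB)

4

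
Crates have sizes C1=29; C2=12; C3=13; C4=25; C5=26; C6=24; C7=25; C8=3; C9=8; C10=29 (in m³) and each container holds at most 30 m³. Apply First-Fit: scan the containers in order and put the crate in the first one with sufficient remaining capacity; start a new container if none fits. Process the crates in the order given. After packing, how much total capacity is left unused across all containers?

46

C1 (29 m³) → container 1 (remaining 1 m³)
C2 (12 m³) → container 2 (remaining 18 m³)
C3 (13 m³) → container 2 (remaining 5 m³)
C4 (25 m³) → container 3 (remaining 5 m³)
C5 (26 m³) → container 4 (remaining 4 m³)
C6 (24 m³) → container 5 (remaining 6 m³)
C7 (25 m³) → container 6 (remaining 5 m³)
C8 (3 m³) → container 2 (remaining 2 m³)
C9 (8 m³) → container 7 (remaining 22 m³)
C10 (29 m³) → container 8 (remaining 1 m³)
8 containers × 30 m³ = 240 m³; used 194 m³; unused 46 m³.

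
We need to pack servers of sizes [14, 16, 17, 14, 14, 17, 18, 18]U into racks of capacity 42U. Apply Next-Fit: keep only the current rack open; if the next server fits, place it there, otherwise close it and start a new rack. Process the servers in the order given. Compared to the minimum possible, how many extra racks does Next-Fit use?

Next-Fit: [14,16] [17,14] [14,17] [18,18] → 4 racks.
Total size 128U; any packing needs at least ⌈128/42⌉ = 4 racks.
So 4 is already optimal.

0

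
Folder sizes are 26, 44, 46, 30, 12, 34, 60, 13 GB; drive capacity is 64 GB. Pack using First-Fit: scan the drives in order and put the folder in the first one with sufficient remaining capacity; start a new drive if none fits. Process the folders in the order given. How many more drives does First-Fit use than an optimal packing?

First-Fit: [26,30] [44,12] [46,13] [34] [60] → 5 drives.
Total size 265 GB; any packing needs at least ⌈265/64⌉ = 5 drives.
So 5 is already optimal.

0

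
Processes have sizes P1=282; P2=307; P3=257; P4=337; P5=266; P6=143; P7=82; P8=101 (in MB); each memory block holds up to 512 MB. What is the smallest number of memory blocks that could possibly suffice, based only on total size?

4 memory blocks

Total size = 282 + 307 + 257 + 337 + 266 + 143 + 82 + 101 = 1775 MB.
⌈1775 / 512⌉ = 4.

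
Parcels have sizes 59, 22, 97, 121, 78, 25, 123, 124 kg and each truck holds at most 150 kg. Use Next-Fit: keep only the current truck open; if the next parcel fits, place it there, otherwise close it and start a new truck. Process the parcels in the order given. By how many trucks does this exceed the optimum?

Next-Fit: [59,22] [97] [121] [78,25] [123] [124] → 6 trucks.
Total size 649 kg; any packing needs at least ⌈649/150⌉ = 5 trucks.
An optimal packing achieves that bound: [124,25] [123,22] [121] [97] [78,59] → 5 trucks.
Excess: 6 − 5 = 1.

1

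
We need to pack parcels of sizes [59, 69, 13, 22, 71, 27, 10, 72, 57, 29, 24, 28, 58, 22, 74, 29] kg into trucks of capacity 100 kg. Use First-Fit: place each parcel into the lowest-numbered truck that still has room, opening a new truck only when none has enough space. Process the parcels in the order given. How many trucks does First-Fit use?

Put 59 kg in truck 1; 41 kg remain.
Put 69 kg in truck 2; 31 kg remain.
Put 13 kg in truck 1; 28 kg remain.
Put 22 kg in truck 1; 6 kg remain.
Put 71 kg in truck 3; 29 kg remain.
Put 27 kg in truck 2; 4 kg remain.
Put 10 kg in truck 3; 19 kg remain.
Put 72 kg in truck 4; 28 kg remain.
Put 57 kg in truck 5; 43 kg remain.
Put 29 kg in truck 5; 14 kg remain.
Put 24 kg in truck 4; 4 kg remain.
Put 28 kg in truck 6; 72 kg remain.
Put 58 kg in truck 6; 14 kg remain.
Put 22 kg in truck 7; 78 kg remain.
Put 74 kg in truck 7; 4 kg remain.
Put 29 kg in truck 8; 71 kg remain.
Final trucks: [59,13,22] [69,27] [71,10] [72,24] [57,29] [28,58] [22,74] [29].

8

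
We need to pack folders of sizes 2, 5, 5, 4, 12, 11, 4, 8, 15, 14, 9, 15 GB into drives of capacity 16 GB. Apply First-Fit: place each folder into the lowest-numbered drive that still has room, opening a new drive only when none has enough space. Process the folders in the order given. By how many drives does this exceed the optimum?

First-Fit: [2,5,5,4] [12,4] [11] [8] [15] [14] [9] [15] → 8 drives.
Total size 104 GB; any packing needs at least ⌈104/16⌉ = 7 drives.
An optimal packing achieves that bound: [15] [15] [14,2] [12,4] [11,5] [9,5] [8,4] → 7 drives.
Excess: 8 − 7 = 1.

1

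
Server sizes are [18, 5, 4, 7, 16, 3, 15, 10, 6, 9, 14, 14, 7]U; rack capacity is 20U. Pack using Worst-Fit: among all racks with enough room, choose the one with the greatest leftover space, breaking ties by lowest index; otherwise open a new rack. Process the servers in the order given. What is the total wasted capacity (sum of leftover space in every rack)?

32

18U → rack 1 (remaining 2U)
5U → rack 2 (remaining 15U)
4U → rack 2 (remaining 11U)
7U → rack 2 (remaining 4U)
16U → rack 3 (remaining 4U)
3U → rack 2 (remaining 1U)
15U → rack 4 (remaining 5U)
10U → rack 5 (remaining 10U)
6U → rack 5 (remaining 4U)
9U → rack 6 (remaining 11U)
14U → rack 7 (remaining 6U)
14U → rack 8 (remaining 6U)
7U → rack 6 (remaining 4U)
8 racks × 20U = 160U; used 128U; unused 32U.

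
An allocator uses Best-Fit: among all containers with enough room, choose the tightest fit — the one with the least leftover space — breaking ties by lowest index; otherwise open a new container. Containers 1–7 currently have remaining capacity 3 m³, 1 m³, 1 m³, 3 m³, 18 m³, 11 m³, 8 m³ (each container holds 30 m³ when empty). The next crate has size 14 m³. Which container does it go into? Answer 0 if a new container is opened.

Containers with room: container 5 (18 m³).
Tightest fit is container 5 with 18 m³ free.

5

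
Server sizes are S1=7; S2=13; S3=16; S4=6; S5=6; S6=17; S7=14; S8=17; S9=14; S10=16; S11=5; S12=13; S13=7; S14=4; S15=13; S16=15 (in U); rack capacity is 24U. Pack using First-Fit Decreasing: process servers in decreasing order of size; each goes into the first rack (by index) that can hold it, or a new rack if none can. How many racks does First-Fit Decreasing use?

Sorted descending: 17, 17, 16, 16, 15, 14, 14, 13, 13, 13, 7, 7, 6, 6, 5, 4.
rack 1: place 17U, 7U left
rack 2: place 17U, 7U left
rack 3: place 16U, 8U left
rack 4: place 16U, 8U left
rack 5: place 15U, 9U left
rack 6: place 14U, 10U left
rack 7: place 14U, 10U left
rack 8: place 13U, 11U left
rack 9: place 13U, 11U left
rack 10: place 13U, 11U left
rack 1: place 7U, 0U left
rack 2: place 7U, 0U left
rack 3: place 6U, 2U left
rack 4: place 6U, 2U left
rack 5: place 5U, 4U left
rack 5: place 4U, 0U left
Final racks: [17,7] [17,7] [16,6] [16,6] [15,5,4] [14] [14] [13] [13] [13].

10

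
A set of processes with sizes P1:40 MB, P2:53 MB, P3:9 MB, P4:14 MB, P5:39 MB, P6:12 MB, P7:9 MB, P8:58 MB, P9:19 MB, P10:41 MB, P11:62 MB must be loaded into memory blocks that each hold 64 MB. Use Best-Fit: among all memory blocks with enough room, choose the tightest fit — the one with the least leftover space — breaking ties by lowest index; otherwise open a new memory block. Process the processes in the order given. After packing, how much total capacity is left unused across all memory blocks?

Put P1 (40 MB) in memory block 1; 24 MB remain.
Put P2 (53 MB) in memory block 2; 11 MB remain.
Put P3 (9 MB) in memory block 2; 2 MB remain.
Put P4 (14 MB) in memory block 1; 10 MB remain.
Put P5 (39 MB) in memory block 3; 25 MB remain.
Put P6 (12 MB) in memory block 3; 13 MB remain.
Put P7 (9 MB) in memory block 1; 1 MB remain.
Put P8 (58 MB) in memory block 4; 6 MB remain.
Put P9 (19 MB) in memory block 5; 45 MB remain.
Put P10 (41 MB) in memory block 5; 4 MB remain.
Put P11 (62 MB) in memory block 6; 2 MB remain.
6 memory blocks × 64 MB = 384 MB; used 356 MB; unused 28 MB.

28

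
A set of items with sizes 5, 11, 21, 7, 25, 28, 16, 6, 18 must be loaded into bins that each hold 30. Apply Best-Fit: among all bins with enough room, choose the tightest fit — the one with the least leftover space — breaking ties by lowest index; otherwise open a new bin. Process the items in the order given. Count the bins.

6

Put 5 in bin 1; 25 remain.
Put 11 in bin 1; 14 remain.
Put 21 in bin 2; 9 remain.
Put 7 in bin 2; 2 remain.
Put 25 in bin 3; 5 remain.
Put 28 in bin 4; 2 remain.
Put 16 in bin 5; 14 remain.
Put 6 in bin 1; 8 remain.
Put 18 in bin 6; 12 remain.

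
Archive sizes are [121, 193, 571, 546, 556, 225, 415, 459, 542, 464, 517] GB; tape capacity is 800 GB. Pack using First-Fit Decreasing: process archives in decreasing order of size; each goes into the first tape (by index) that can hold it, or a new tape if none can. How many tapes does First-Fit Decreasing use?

8

Sorted descending: 571, 556, 546, 542, 517, 464, 459, 415, 225, 193, 121.
571 GB → tape 1 (remaining 229 GB)
556 GB → tape 2 (remaining 244 GB)
546 GB → tape 3 (remaining 254 GB)
542 GB → tape 4 (remaining 258 GB)
517 GB → tape 5 (remaining 283 GB)
464 GB → tape 6 (remaining 336 GB)
459 GB → tape 7 (remaining 341 GB)
415 GB → tape 8 (remaining 385 GB)
225 GB → tape 1 (remaining 4 GB)
193 GB → tape 2 (remaining 51 GB)
121 GB → tape 3 (remaining 133 GB)
Final tapes: [571,225] [556,193] [546,121] [542] [517] [464] [459] [415].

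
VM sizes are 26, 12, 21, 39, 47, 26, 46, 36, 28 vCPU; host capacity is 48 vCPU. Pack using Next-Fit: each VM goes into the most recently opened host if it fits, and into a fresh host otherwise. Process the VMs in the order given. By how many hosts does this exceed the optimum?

Next-Fit: [26,12] [21] [39] [47] [26] [46] [36] [28] → 8 hosts.
7 VMs exceed 24 vCPU (half the capacity), and no two of those can share a host, so at least 7 hosts are needed.
An optimal packing achieves that bound: [47] [46] [39] [36,12] [28] [26,21] [26] → 7 hosts.
Excess: 8 − 7 = 1.

1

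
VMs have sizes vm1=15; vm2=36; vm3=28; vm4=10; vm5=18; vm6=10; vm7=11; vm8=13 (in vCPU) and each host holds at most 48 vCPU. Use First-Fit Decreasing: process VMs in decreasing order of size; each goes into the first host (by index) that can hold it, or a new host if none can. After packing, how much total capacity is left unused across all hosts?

3

Sorted descending: 36, 28, 18, 15, 13, 11, 10, 10.
Put 36 vCPU in host 1; 12 vCPU remain.
Put 28 vCPU in host 2; 20 vCPU remain.
Put 18 vCPU in host 2; 2 vCPU remain.
Put 15 vCPU in host 3; 33 vCPU remain.
Put 13 vCPU in host 3; 20 vCPU remain.
Put 11 vCPU in host 1; 1 vCPU remain.
Put 10 vCPU in host 3; 10 vCPU remain.
Put 10 vCPU in host 3; 0 vCPU remain.
3 hosts × 48 vCPU = 144 vCPU; used 141 vCPU; unused 3 vCPU.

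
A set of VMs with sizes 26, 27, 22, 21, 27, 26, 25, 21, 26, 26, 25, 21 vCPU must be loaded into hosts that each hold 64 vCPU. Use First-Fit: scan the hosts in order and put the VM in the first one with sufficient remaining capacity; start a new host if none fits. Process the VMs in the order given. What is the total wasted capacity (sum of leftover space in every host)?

host 1: place 26 vCPU, 38 vCPU left
host 1: place 27 vCPU, 11 vCPU left
host 2: place 22 vCPU, 42 vCPU left
host 2: place 21 vCPU, 21 vCPU left
host 3: place 27 vCPU, 37 vCPU left
host 3: place 26 vCPU, 11 vCPU left
host 4: place 25 vCPU, 39 vCPU left
host 2: place 21 vCPU, 0 vCPU left
host 4: place 26 vCPU, 13 vCPU left
host 5: place 26 vCPU, 38 vCPU left
host 5: place 25 vCPU, 13 vCPU left
host 6: place 21 vCPU, 43 vCPU left
6 hosts × 64 vCPU = 384 vCPU; used 293 vCPU; unused 91 vCPU.

91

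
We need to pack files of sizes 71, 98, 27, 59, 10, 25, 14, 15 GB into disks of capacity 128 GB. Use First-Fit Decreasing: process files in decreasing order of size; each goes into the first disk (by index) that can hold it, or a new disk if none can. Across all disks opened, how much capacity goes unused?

Sorted descending: 98, 71, 59, 27, 25, 15, 14, 10.
Put 98 GB in disk 1; 30 GB remain.
Put 71 GB in disk 2; 57 GB remain.
Put 59 GB in disk 3; 69 GB remain.
Put 27 GB in disk 1; 3 GB remain.
Put 25 GB in disk 2; 32 GB remain.
Put 15 GB in disk 2; 17 GB remain.
Put 14 GB in disk 2; 3 GB remain.
Put 10 GB in disk 3; 59 GB remain.
3 disks × 128 GB = 384 GB; used 319 GB; unused 65 GB.

65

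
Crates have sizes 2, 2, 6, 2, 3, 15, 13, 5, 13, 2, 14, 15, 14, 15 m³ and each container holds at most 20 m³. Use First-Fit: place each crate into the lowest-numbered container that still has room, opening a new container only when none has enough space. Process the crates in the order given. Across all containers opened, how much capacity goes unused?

39

container 1: place 2 m³, 18 m³ left
container 1: place 2 m³, 16 m³ left
container 1: place 6 m³, 10 m³ left
container 1: place 2 m³, 8 m³ left
container 1: place 3 m³, 5 m³ left
container 2: place 15 m³, 5 m³ left
container 3: place 13 m³, 7 m³ left
container 1: place 5 m³, 0 m³ left
container 4: place 13 m³, 7 m³ left
container 2: place 2 m³, 3 m³ left
container 5: place 14 m³, 6 m³ left
container 6: place 15 m³, 5 m³ left
container 7: place 14 m³, 6 m³ left
container 8: place 15 m³, 5 m³ left
8 containers × 20 m³ = 160 m³; used 121 m³; unused 39 m³.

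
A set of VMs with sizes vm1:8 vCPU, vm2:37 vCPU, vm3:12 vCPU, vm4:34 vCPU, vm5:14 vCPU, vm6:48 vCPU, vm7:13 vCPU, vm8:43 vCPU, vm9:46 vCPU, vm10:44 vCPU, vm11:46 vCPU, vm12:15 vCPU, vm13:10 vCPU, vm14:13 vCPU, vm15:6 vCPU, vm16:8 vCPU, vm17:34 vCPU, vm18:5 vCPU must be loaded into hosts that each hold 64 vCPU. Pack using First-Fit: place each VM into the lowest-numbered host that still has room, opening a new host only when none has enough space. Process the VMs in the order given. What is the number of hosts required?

8

host 1: place vm1 (8 vCPU), 56 vCPU left
host 1: place vm2 (37 vCPU), 19 vCPU left
host 1: place vm3 (12 vCPU), 7 vCPU left
host 2: place vm4 (34 vCPU), 30 vCPU left
host 2: place vm5 (14 vCPU), 16 vCPU left
host 3: place vm6 (48 vCPU), 16 vCPU left
host 2: place vm7 (13 vCPU), 3 vCPU left
host 4: place vm8 (43 vCPU), 21 vCPU left
host 5: place vm9 (46 vCPU), 18 vCPU left
host 6: place vm10 (44 vCPU), 20 vCPU left
host 7: place vm11 (46 vCPU), 18 vCPU left
host 3: place vm12 (15 vCPU), 1 vCPU left
host 4: place vm13 (10 vCPU), 11 vCPU left
host 5: place vm14 (13 vCPU), 5 vCPU left
host 1: place vm15 (6 vCPU), 1 vCPU left
host 4: place vm16 (8 vCPU), 3 vCPU left
host 8: place vm17 (34 vCPU), 30 vCPU left
host 5: place vm18 (5 vCPU), 0 vCPU left
Final hosts: [8,37,12,6] [34,14,13] [48,15] [43,10,8] [46,13,5] [44] [46] [34].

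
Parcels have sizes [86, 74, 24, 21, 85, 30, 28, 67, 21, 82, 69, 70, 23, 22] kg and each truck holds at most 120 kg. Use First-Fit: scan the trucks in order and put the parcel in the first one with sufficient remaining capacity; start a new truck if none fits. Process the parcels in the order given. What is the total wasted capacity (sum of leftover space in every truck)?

truck 1: place 86 kg, 34 kg left
truck 2: place 74 kg, 46 kg left
truck 1: place 24 kg, 10 kg left
truck 2: place 21 kg, 25 kg left
truck 3: place 85 kg, 35 kg left
truck 3: place 30 kg, 5 kg left
truck 4: place 28 kg, 92 kg left
truck 4: place 67 kg, 25 kg left
truck 2: place 21 kg, 4 kg left
truck 5: place 82 kg, 38 kg left
truck 6: place 69 kg, 51 kg left
truck 7: place 70 kg, 50 kg left
truck 4: place 23 kg, 2 kg left
truck 5: place 22 kg, 16 kg left
7 trucks × 120 kg = 840 kg; used 702 kg; unused 138 kg.

138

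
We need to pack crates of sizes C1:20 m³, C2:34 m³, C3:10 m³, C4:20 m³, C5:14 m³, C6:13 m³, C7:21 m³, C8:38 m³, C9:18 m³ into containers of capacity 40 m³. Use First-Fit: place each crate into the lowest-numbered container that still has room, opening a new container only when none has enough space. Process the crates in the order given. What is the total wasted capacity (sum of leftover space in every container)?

52

container 1: place C1 (20 m³), 20 m³ left
container 2: place C2 (34 m³), 6 m³ left
container 1: place C3 (10 m³), 10 m³ left
container 3: place C4 (20 m³), 20 m³ left
container 3: place C5 (14 m³), 6 m³ left
container 4: place C6 (13 m³), 27 m³ left
container 4: place C7 (21 m³), 6 m³ left
container 5: place C8 (38 m³), 2 m³ left
container 6: place C9 (18 m³), 22 m³ left
6 containers × 40 m³ = 240 m³; used 188 m³; unused 52 m³.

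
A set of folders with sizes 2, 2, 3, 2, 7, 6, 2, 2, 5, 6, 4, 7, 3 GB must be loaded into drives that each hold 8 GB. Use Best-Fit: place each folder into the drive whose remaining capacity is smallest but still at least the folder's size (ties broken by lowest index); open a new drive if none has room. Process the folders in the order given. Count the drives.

drive 1: place 2 GB, 6 GB left
drive 1: place 2 GB, 4 GB left
drive 1: place 3 GB, 1 GB left
drive 2: place 2 GB, 6 GB left
drive 3: place 7 GB, 1 GB left
drive 2: place 6 GB, 0 GB left
drive 4: place 2 GB, 6 GB left
drive 4: place 2 GB, 4 GB left
drive 5: place 5 GB, 3 GB left
drive 6: place 6 GB, 2 GB left
drive 4: place 4 GB, 0 GB left
drive 7: place 7 GB, 1 GB left
drive 5: place 3 GB, 0 GB left
Final drives: [2,2,3] [2,6] [7] [2,2,4] [5,3] [6] [7].

7 drives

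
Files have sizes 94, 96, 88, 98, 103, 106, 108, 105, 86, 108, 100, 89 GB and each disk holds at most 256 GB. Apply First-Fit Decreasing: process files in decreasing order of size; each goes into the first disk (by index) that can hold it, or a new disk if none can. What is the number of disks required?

6

Sorted descending: 108, 108, 106, 105, 103, 100, 98, 96, 94, 89, 88, 86.
Put 108 GB in disk 1; 148 GB remain.
Put 108 GB in disk 1; 40 GB remain.
Put 106 GB in disk 2; 150 GB remain.
Put 105 GB in disk 2; 45 GB remain.
Put 103 GB in disk 3; 153 GB remain.
Put 100 GB in disk 3; 53 GB remain.
Put 98 GB in disk 4; 158 GB remain.
Put 96 GB in disk 4; 62 GB remain.
Put 94 GB in disk 5; 162 GB remain.
Put 89 GB in disk 5; 73 GB remain.
Put 88 GB in disk 6; 168 GB remain.
Put 86 GB in disk 6; 82 GB remain.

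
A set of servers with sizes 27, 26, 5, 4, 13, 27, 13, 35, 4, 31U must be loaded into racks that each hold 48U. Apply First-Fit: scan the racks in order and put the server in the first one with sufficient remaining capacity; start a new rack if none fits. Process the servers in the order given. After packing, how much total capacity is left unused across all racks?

rack 1: place 27U, 21U left
rack 2: place 26U, 22U left
rack 1: place 5U, 16U left
rack 1: place 4U, 12U left
rack 2: place 13U, 9U left
rack 3: place 27U, 21U left
rack 3: place 13U, 8U left
rack 4: place 35U, 13U left
rack 1: place 4U, 8U left
rack 5: place 31U, 17U left
5 racks × 48U = 240U; used 185U; unused 55U.

55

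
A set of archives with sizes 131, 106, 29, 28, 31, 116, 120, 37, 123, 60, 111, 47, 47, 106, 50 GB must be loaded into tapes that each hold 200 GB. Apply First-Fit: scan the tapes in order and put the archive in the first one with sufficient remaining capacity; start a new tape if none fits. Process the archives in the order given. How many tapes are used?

7

131 GB → tape 1 (remaining 69 GB)
106 GB → tape 2 (remaining 94 GB)
29 GB → tape 1 (remaining 40 GB)
28 GB → tape 1 (remaining 12 GB)
31 GB → tape 2 (remaining 63 GB)
116 GB → tape 3 (remaining 84 GB)
120 GB → tape 4 (remaining 80 GB)
37 GB → tape 2 (remaining 26 GB)
123 GB → tape 5 (remaining 77 GB)
60 GB → tape 3 (remaining 24 GB)
111 GB → tape 6 (remaining 89 GB)
47 GB → tape 4 (remaining 33 GB)
47 GB → tape 5 (remaining 30 GB)
106 GB → tape 7 (remaining 94 GB)
50 GB → tape 6 (remaining 39 GB)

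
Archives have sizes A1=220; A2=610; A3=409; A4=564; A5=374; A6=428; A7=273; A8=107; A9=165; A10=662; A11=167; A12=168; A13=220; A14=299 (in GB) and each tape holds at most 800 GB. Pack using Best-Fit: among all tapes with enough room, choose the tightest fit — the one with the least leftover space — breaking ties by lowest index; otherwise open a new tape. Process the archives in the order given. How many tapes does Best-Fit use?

A1 (220 GB) → tape 1 (remaining 580 GB)
A2 (610 GB) → tape 2 (remaining 190 GB)
A3 (409 GB) → tape 1 (remaining 171 GB)
A4 (564 GB) → tape 3 (remaining 236 GB)
A5 (374 GB) → tape 4 (remaining 426 GB)
A6 (428 GB) → tape 5 (remaining 372 GB)
A7 (273 GB) → tape 5 (remaining 99 GB)
A8 (107 GB) → tape 1 (remaining 64 GB)
A9 (165 GB) → tape 2 (remaining 25 GB)
A10 (662 GB) → tape 6 (remaining 138 GB)
A11 (167 GB) → tape 3 (remaining 69 GB)
A12 (168 GB) → tape 4 (remaining 258 GB)
A13 (220 GB) → tape 4 (remaining 38 GB)
A14 (299 GB) → tape 7 (remaining 501 GB)

7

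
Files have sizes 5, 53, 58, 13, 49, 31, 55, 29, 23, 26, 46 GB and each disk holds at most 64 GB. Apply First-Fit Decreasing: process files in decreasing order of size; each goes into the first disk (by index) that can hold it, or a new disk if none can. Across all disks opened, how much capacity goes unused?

Sorted descending: 58, 55, 53, 49, 46, 31, 29, 26, 23, 13, 5.
Put 58 GB in disk 1; 6 GB remain.
Put 55 GB in disk 2; 9 GB remain.
Put 53 GB in disk 3; 11 GB remain.
Put 49 GB in disk 4; 15 GB remain.
Put 46 GB in disk 5; 18 GB remain.
Put 31 GB in disk 6; 33 GB remain.
Put 29 GB in disk 6; 4 GB remain.
Put 26 GB in disk 7; 38 GB remain.
Put 23 GB in disk 7; 15 GB remain.
Put 13 GB in disk 4; 2 GB remain.
Put 5 GB in disk 1; 1 GB remain.
7 disks × 64 GB = 448 GB; used 388 GB; unused 60 GB.

60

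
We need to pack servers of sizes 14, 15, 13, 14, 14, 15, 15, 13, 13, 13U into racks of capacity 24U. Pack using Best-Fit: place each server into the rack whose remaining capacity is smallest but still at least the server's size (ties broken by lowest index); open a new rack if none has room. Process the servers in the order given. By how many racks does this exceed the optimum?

0

Best-Fit: [14] [15] [13] [14] [14] [15] [15] [13] [13] [13] → 10 racks.
10 servers exceed 12U (half the capacity), and no two of those can share a rack, so at least 10 racks are needed.
So 10 is already optimal.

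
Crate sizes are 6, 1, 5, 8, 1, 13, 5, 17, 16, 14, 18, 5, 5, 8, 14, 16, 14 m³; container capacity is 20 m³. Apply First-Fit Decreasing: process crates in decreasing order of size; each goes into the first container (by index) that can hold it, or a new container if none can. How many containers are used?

10

Sorted descending: 18, 17, 16, 16, 14, 14, 14, 13, 8, 8, 6, 5, 5, 5, 5, 1, 1.
18 m³ → container 1 (remaining 2 m³)
17 m³ → container 2 (remaining 3 m³)
16 m³ → container 3 (remaining 4 m³)
16 m³ → container 4 (remaining 4 m³)
14 m³ → container 5 (remaining 6 m³)
14 m³ → container 6 (remaining 6 m³)
14 m³ → container 7 (remaining 6 m³)
13 m³ → container 8 (remaining 7 m³)
8 m³ → container 9 (remaining 12 m³)
8 m³ → container 9 (remaining 4 m³)
6 m³ → container 5 (remaining 0 m³)
5 m³ → container 6 (remaining 1 m³)
5 m³ → container 7 (remaining 1 m³)
5 m³ → container 8 (remaining 2 m³)
5 m³ → container 10 (remaining 15 m³)
1 m³ → container 1 (remaining 1 m³)
1 m³ → container 1 (remaining 0 m³)
Final containers: [18,1,1] [17] [16] [16] [14,6] [14,5] [14,5] [13,5] [8,8] [5].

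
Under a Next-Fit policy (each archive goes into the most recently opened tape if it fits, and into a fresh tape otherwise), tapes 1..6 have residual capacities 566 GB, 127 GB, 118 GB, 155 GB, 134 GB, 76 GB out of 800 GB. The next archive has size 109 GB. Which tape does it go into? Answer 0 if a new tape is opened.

Next-Fit only looks at tape 6, which has 76 GB free.
109 GB does not fit, so a new tape is opened.

0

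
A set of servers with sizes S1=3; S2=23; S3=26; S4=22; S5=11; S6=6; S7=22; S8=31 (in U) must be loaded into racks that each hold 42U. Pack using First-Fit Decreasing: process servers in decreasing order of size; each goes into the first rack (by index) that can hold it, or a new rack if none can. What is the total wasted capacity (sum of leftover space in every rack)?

66

Sorted descending: 31, 26, 23, 22, 22, 11, 6, 3.
rack 1: place 31U, 11U left
rack 2: place 26U, 16U left
rack 3: place 23U, 19U left
rack 4: place 22U, 20U left
rack 5: place 22U, 20U left
rack 1: place 11U, 0U left
rack 2: place 6U, 10U left
rack 2: place 3U, 7U left
5 racks × 42U = 210U; used 144U; unused 66U.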